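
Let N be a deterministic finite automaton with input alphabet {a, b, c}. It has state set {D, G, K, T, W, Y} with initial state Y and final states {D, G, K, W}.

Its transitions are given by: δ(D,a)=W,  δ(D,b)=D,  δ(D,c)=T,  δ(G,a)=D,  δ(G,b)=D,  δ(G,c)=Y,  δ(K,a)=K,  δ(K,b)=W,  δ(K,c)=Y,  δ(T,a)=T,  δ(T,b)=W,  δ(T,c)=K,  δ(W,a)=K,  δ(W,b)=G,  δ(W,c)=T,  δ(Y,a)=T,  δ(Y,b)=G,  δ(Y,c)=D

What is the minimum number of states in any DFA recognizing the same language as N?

2

Every state is reachable, so we keep all 6.
P0 = {D,G,K,W} | {T,Y}.
Stable partition: {D,G,K,W} | {T,Y} — 2 equivalence classes.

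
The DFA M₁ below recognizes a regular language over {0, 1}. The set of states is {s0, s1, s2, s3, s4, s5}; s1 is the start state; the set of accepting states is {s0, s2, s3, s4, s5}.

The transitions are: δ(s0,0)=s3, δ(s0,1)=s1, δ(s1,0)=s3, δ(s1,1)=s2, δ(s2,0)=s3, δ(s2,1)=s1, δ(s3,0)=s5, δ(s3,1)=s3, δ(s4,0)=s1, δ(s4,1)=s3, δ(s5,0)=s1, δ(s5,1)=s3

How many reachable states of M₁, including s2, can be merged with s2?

States {s0,s4} cannot be reached from the start state, so discard them.
P0 = {s2,s3,s5} | {s1}.
Split {s2,s3,s5} by δ(·,0) → {s2,s3} and {s5}.
Refine {s2,s3} on symbol 0: members go to different blocks, giving {s2} and {s3}.
The partition is now stable with 4 blocks: {s2} | {s1} | {s5} | {s3}.
State s2 belongs to the block {s2}, which has 1 states.

1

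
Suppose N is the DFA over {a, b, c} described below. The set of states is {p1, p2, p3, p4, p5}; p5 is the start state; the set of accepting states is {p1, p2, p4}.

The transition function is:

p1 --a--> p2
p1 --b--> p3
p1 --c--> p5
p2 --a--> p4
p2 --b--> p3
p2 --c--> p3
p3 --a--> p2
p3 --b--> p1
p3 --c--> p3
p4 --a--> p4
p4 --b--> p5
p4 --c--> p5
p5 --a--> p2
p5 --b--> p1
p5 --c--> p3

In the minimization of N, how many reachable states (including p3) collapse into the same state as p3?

2

All states are reachable from the start state.
Start with accepting vs non-accepting: {p1,p2,p4} | {p3,p5}.
Stable partition: {p1,p2,p4} | {p3,p5} — 2 equivalence classes.
State p3 belongs to the block {p3,p5}, which has 2 states.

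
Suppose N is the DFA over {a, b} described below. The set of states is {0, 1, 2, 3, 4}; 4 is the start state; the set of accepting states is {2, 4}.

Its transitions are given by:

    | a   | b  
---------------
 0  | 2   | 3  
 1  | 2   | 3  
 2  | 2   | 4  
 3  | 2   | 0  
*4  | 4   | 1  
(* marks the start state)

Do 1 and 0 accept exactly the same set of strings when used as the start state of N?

Yes

P0 = {2,4} | {0,1,3}.
Refine {2,4} on symbol b: members go to different blocks, giving {2} and {4}.
Stable partition: {2} | {0,1,3} | {4} — 3 equivalence classes.
1 and 0 lie in the same block of the stable partition, so they are equivalent — no string distinguishes them.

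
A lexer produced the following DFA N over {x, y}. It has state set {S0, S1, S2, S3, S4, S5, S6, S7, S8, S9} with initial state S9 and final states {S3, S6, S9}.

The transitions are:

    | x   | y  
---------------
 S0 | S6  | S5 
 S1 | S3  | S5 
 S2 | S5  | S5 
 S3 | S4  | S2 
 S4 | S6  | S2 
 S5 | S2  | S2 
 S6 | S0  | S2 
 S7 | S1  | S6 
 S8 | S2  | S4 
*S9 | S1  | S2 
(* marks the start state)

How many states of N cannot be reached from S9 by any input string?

BFS from S9 reaches {S0, S1, S2, S3, S4, S5, S6, S9}; the 2 state(s) S7, S8 are never visited.

2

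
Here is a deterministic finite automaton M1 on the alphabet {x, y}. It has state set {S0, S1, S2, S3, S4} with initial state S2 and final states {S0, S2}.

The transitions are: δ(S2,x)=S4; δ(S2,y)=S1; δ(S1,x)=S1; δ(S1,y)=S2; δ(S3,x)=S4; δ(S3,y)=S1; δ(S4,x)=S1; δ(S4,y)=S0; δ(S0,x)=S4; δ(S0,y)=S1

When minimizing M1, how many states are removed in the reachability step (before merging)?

Starting at S2 and following transitions, the reachable set is {S0, S1, S2, S4}. That leaves S3 unreachable — 1 in total.

1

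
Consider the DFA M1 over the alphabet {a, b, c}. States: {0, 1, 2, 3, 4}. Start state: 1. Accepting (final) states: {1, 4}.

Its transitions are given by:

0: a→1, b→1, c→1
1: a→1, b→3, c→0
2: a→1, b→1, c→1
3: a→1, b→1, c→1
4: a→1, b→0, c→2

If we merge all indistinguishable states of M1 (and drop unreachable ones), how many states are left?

2

States {2,4} cannot be reached from the start state, so discard them.
Initial partition by acceptance: {1} | {0,3}.
The partition is now stable with 2 blocks: {1} | {0,3}.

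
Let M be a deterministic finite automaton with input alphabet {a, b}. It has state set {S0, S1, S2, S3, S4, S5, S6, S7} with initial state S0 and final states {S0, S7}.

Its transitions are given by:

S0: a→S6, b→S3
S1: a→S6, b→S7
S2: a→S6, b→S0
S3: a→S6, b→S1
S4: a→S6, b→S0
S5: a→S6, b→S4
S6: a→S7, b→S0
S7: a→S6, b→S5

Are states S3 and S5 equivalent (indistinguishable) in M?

Yes

States {S2} cannot be reached from the start state, so discard them.
Start with accepting vs non-accepting: {S0,S7} | {S1,S3,S4,S5,S6}.
Split {S1,S3,S4,S5,S6} by δ(·,a) → {S1,S3,S4,S5} and {S6}.
On input b, block {S1,S3,S4,S5} splits into {S1,S4} and {S3,S5}.
The partition is now stable with 4 blocks: {S0,S7} | {S1,S4} | {S6} | {S3,S5}.
S3 and S5 lie in the same block of the stable partition, so they are equivalent — no string distinguishes them.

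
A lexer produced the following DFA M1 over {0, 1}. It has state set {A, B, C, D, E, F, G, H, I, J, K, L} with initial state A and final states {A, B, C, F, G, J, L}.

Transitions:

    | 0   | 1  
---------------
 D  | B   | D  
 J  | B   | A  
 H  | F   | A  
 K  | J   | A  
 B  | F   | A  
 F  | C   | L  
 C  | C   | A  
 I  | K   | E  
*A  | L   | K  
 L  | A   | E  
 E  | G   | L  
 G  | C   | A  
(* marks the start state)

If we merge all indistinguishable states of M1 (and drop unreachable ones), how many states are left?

3

Reachable states from the start: {A,B,C,E,F,G,J,K,L}. Unreachable: {D,H,I} — drop them.
P0 = {A,B,C,F,G,J,L} | {E,K}.
Refine {A,B,C,F,G,J,L} on symbol 1: members go to different blocks, giving {B,C,F,G,J} and {A,L}.
Stable partition: {B,C,F,G,J} | {E,K} | {A,L} — 3 equivalence classes.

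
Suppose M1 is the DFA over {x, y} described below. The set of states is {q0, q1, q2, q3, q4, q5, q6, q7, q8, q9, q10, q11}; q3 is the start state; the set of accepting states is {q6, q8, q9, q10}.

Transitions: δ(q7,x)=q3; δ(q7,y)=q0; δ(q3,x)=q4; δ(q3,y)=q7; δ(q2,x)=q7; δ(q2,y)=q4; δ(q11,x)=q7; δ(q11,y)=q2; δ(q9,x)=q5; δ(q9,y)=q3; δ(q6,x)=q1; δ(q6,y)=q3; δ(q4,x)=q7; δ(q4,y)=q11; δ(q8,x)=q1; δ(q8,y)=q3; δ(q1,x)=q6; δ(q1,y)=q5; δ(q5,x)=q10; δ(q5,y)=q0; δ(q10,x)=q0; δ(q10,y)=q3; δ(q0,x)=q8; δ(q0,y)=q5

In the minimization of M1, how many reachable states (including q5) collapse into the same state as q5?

First remove the unreachable states {q9}; 11 states remain.
Start with accepting vs non-accepting: {q6,q8,q10} | {q0,q1,q2,q3,q4,q5,q7,q11}.
Split {q0,q1,q2,q3,q4,q5,q7,q11} by δ(·,x) → {q2,q3,q4,q7,q11} and {q0,q1,q5}.
Split {q2,q3,q4,q7,q11} by δ(·,y) → {q2,q3,q4,q11} and {q7}.
Split {q2,q3,q4,q11} by δ(·,x) → {q2,q4,q11} and {q3}.
Stable partition: {q6,q8,q10} | {q2,q4,q11} | {q0,q1,q5} | {q7} | {q3} — 5 equivalence classes.
The equivalence class containing q5 is {q0,q1,q5}, of size 3.

3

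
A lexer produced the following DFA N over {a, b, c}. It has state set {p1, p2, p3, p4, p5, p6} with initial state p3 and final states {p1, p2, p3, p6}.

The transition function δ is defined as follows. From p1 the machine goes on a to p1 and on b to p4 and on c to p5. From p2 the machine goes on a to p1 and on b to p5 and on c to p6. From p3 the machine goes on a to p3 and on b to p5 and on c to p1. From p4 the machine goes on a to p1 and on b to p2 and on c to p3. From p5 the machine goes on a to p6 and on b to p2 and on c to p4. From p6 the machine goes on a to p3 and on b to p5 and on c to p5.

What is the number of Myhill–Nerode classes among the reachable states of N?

6

Start with accepting vs non-accepting: {p1,p2,p3,p6} | {p4,p5}.
Split {p1,p2,p3,p6} by δ(·,c) → {p1,p6} and {p2,p3}.
On input a, block {p1,p6} splits into {p1} and {p6}.
Split {p4,p5} by δ(·,a) → {p4} and {p5}.
Split {p2,p3} by δ(·,a) → {p2} and {p3}.
The partition is now stable with 6 blocks: {p1} | {p4} | {p2} | {p6} | {p5} | {p3}.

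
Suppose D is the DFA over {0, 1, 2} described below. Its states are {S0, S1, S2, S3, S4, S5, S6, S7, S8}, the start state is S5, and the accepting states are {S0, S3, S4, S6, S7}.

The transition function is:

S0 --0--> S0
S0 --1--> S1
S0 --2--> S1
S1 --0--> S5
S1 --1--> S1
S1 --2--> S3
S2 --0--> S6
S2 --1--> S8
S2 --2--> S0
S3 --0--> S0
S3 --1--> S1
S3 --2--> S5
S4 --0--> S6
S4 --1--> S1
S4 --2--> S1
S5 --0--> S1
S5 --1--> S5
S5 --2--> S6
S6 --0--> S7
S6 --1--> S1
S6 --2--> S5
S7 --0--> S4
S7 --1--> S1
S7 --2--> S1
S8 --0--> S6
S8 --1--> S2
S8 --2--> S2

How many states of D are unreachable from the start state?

2

BFS from S5 reaches {S0, S1, S3, S4, S5, S6, S7}; the 2 state(s) S2, S8 are never visited.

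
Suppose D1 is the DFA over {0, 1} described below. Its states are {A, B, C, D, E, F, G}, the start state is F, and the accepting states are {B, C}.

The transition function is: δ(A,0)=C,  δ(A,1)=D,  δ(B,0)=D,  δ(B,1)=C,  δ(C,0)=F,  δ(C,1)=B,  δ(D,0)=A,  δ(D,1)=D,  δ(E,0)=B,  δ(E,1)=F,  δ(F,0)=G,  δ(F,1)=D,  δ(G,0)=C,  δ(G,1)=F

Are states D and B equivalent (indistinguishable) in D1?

No

States {E} cannot be reached from the start state, so discard them.
P0 = {B,C} | {A,D,F,G}.
Refine {A,D,F,G} on symbol 0: members go to different blocks, giving {A,G} and {D,F}.
Stable partition: {B,C} | {A,G} | {D,F} — 3 equivalence classes.
D and B end up in different blocks, so they are distinguishable. For instance, the string 'ε' is accepted from only B.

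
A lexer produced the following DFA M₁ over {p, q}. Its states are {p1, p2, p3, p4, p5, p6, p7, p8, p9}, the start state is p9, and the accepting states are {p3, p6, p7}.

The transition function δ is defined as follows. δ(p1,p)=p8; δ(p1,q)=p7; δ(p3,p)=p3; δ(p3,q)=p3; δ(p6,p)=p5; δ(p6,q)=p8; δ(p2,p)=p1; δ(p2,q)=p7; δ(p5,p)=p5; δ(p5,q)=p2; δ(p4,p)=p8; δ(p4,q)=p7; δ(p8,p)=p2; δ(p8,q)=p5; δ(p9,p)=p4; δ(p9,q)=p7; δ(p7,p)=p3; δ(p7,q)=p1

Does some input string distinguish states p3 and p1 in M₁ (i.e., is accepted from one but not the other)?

Yes

States {p6} cannot be reached from the start state, so discard them.
P0 = {p3,p7} | {p1,p2,p4,p5,p8,p9}.
On input q, block {p3,p7} splits into {p3} and {p7}.
On input q, block {p1,p2,p4,p5,p8,p9} splits into {p1,p2,p4,p9} and {p5,p8}.
Refine {p1,p2,p4,p9} on symbol p: members go to different blocks, giving {p1,p4} and {p2,p9}.
Split {p5,p8} by δ(·,p) → {p5} and {p8}.
The partition is now stable with 6 blocks: {p3} | {p1,p4} | {p7} | {p5} | {p2,p9} | {p8}.
p3 and p1 end up in different blocks, so they are distinguishable. For instance, the string 'ε' is accepted from only p3.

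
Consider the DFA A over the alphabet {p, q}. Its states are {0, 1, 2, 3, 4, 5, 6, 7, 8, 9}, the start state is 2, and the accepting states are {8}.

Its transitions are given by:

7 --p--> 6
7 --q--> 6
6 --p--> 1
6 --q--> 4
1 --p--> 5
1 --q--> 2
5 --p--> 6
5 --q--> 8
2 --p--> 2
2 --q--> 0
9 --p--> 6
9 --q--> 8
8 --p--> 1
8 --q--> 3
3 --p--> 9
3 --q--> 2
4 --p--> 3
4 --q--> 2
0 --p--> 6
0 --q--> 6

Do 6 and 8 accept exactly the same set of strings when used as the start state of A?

Reachable states from the start: {0,1,2,3,4,5,6,8,9}. Unreachable: {7} — drop them.
Initial partition by acceptance: {8} | {0,1,2,3,4,5,6,9}.
Refine {0,1,2,3,4,5,6,9} on symbol q: members go to different blocks, giving {0,1,2,3,4,6} and {5,9}.
Refine {0,1,2,3,4,6} on symbol p: members go to different blocks, giving {0,2,4,6} and {1,3}.
Refine {0,2,4,6} on symbol p: members go to different blocks, giving {0,2} and {4,6}.
On input p, block {0,2} splits into {0} and {2}.
Refine {4,6} on symbol q: members go to different blocks, giving {4} and {6}.
No further refinement is possible. Final partition (7 blocks): {8} | {0} | {5,9} | {1,3} | {4} | {2} | {6}.
6 and 8 end up in different blocks, so they are distinguishable. For instance, the string 'ε' is accepted from only 8.

No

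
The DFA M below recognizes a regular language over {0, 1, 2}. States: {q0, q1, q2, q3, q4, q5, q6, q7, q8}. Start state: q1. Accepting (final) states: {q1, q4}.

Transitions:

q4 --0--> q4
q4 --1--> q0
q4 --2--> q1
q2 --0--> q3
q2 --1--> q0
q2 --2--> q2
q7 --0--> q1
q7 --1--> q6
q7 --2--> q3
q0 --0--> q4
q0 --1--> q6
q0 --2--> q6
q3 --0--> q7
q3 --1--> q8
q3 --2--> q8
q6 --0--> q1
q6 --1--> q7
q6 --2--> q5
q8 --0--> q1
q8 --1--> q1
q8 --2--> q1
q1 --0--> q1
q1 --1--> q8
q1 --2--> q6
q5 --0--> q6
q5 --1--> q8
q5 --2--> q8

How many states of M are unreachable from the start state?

3

No path from q1 leads to q0, q2, q4; the other 6 states are all reachable.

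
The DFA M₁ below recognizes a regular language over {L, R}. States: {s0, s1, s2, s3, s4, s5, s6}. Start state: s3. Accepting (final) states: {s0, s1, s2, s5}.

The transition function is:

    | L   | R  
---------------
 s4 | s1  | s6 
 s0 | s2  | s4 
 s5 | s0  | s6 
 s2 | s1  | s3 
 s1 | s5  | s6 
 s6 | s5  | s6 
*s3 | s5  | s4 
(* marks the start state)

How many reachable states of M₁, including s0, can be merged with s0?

Initial partition by acceptance: {s0,s1,s2,s5} | {s3,s4,s6}.
No further refinement is possible. Final partition (2 blocks): {s0,s1,s2,s5} | {s3,s4,s6}.
The equivalence class containing s0 is {s0,s1,s2,s5}, of size 4.

4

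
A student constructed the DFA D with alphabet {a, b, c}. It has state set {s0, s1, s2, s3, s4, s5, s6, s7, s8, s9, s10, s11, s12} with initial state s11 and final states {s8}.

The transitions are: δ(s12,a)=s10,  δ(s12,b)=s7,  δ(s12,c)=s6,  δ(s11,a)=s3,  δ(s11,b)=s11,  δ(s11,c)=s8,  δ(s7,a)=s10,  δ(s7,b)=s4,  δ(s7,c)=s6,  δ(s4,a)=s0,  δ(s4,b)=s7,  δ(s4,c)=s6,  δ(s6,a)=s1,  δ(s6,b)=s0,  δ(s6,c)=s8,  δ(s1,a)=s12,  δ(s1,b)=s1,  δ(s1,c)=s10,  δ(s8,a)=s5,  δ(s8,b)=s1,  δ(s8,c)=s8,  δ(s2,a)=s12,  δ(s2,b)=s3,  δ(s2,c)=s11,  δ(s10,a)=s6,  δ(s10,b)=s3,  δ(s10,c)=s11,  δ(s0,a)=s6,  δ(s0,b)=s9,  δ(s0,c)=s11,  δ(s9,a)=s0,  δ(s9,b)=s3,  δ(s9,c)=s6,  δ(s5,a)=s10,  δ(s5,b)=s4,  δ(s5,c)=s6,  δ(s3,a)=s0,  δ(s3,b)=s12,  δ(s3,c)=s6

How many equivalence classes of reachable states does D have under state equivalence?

First remove the unreachable states {s2}; 12 states remain.
P0 = {s8} | {s0,s1,s3,s4,s5,s6,s7,s9,s10,s11,s12}.
On input c, block {s0,s1,s3,s4,s5,s6,s7,s9,s10,s11,s12} splits into {s0,s1,s3,s4,s5,s7,s9,s10,s12} and {s6,s11}.
On input a, block {s0,s1,s3,s4,s5,s7,s9,s10,s12} splits into {s1,s3,s4,s5,s7,s9,s12} and {s0,s10}.
Refine {s1,s3,s4,s5,s7,s9,s12} on symbol a: members go to different blocks, giving {s3,s4,s5,s7,s9,s12} and {s1}.
Split {s6,s11} by δ(·,a) → {s6} and {s11}.
The partition is now stable with 6 blocks: {s8} | {s3,s4,s5,s7,s9,s12} | {s6} | {s0,s10} | {s1} | {s11}.

6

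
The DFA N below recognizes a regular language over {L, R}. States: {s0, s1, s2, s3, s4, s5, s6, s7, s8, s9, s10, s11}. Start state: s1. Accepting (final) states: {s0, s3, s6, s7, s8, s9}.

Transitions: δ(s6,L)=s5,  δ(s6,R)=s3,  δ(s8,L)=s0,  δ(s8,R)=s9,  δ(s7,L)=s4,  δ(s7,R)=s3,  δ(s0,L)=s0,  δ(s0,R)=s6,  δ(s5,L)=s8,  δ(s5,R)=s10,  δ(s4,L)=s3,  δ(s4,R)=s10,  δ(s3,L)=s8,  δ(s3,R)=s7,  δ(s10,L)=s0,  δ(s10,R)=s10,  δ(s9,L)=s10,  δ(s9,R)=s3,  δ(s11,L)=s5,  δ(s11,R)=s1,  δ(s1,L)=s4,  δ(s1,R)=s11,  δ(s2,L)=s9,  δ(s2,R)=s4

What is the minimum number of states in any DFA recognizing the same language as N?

States {s2} cannot be reached from the start state, so discard them.
P0 = {s0,s3,s6,s7,s8,s9} | {s1,s4,s5,s10,s11}.
Refine {s0,s3,s6,s7,s8,s9} on symbol L: members go to different blocks, giving {s0,s3,s8} and {s6,s7,s9}.
Refine {s1,s4,s5,s10,s11} on symbol L: members go to different blocks, giving {s4,s5,s10} and {s1,s11}.
Stable partition: {s0,s3,s8} | {s4,s5,s10} | {s6,s7,s9} | {s1,s11} — 4 equivalence classes.

4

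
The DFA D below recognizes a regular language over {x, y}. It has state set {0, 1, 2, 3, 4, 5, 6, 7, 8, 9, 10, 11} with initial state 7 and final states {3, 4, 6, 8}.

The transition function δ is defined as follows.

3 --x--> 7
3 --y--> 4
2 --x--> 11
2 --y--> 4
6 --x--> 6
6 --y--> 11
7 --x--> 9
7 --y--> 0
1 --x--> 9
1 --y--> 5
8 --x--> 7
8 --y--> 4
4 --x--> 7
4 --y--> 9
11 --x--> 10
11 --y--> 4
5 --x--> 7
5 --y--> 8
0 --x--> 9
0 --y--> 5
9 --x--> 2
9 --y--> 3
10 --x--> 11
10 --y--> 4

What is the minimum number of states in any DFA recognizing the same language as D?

First remove the unreachable states {1,6}; 10 states remain.
Start with accepting vs non-accepting: {3,4,8} | {0,2,5,7,9,10,11}.
Split {3,4,8} by δ(·,y) → {3,8} and {4}.
Refine {0,2,5,7,9,10,11} on symbol y: members go to different blocks, giving {2,10,11} and {0,7} and {5,9}.
On input y, block {0,7} splits into {0} and {7}.
Split {5,9} by δ(·,x) → {5} and {9}.
Stable partition: {3,8} | {2,10,11} | {4} | {0} | {5} | {7} | {9} — 7 equivalence classes.

7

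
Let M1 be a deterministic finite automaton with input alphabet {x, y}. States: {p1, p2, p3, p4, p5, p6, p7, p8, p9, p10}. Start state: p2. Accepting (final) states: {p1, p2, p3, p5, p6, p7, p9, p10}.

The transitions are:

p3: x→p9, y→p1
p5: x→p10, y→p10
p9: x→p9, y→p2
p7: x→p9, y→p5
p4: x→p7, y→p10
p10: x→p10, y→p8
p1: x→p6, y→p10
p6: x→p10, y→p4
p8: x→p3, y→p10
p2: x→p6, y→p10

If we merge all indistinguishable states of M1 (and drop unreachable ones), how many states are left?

4

All states are reachable from the start state.
Start with accepting vs non-accepting: {p1,p2,p3,p5,p6,p7,p9,p10} | {p4,p8}.
Split {p1,p2,p3,p5,p6,p7,p9,p10} by δ(·,y) → {p1,p2,p3,p5,p7,p9} and {p6,p10}.
On input x, block {p1,p2,p3,p5,p7,p9} splits into {p1,p2,p5} and {p3,p7,p9}.
The partition is now stable with 4 blocks: {p1,p2,p5} | {p4,p8} | {p6,p10} | {p3,p7,p9}.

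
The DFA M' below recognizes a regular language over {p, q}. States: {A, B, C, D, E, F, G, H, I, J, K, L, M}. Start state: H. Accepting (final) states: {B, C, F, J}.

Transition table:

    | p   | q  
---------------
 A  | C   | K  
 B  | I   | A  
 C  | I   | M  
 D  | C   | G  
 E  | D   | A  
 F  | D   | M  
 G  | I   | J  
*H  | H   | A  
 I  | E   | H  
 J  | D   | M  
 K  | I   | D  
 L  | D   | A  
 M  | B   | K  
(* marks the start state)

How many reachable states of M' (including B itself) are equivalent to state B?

First remove the unreachable states {F,L}; 11 states remain.
Initial partition by acceptance: {B,C,J} | {A,D,E,G,H,I,K,M}.
Split {A,D,E,G,H,I,K,M} by δ(·,p) → {E,G,H,I,K} and {A,D,M}.
On input p, block {B,C,J} splits into {B,C} and {J}.
Split {E,G,H,I,K} by δ(·,p) → {G,H,I,K} and {E}.
Split {G,H,I,K} by δ(·,p) → {G,H,K} and {I}.
On input p, block {G,H,K} splits into {G,K} and {H}.
On input q, block {G,K} splits into {G} and {K}.
Split {A,D,M} by δ(·,q) → {A,M} and {D}.
No further refinement is possible. Final partition (9 blocks): {B,C} | {G} | {A,M} | {J} | {E} | {I} | {H} | {K} | {D}.
The equivalence class containing B is {B,C}, of size 2.

2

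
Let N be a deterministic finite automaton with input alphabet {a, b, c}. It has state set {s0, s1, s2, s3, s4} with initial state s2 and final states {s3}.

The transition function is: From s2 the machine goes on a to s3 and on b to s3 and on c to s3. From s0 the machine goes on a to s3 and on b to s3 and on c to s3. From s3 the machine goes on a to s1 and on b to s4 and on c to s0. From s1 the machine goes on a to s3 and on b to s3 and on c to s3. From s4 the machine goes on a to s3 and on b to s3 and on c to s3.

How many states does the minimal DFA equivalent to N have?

Every state is reachable, so we keep all 5.
Start with accepting vs non-accepting: {s3} | {s0,s1,s2,s4}.
Stable partition: {s3} | {s0,s1,s2,s4} — 2 equivalence classes.

2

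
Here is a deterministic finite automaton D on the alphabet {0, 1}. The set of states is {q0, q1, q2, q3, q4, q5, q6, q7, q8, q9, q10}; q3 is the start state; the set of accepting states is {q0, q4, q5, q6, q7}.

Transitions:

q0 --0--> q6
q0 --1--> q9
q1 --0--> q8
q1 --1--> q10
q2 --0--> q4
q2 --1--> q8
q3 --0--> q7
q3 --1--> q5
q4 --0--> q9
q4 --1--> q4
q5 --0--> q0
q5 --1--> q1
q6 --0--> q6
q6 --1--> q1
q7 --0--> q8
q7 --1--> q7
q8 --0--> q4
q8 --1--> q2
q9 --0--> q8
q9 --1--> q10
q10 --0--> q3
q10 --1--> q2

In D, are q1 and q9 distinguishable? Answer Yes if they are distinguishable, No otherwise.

No

All states are reachable from the start state.
Initial partition by acceptance: {q0,q4,q5,q6,q7} | {q1,q2,q3,q8,q9,q10}.
On input 0, block {q0,q4,q5,q6,q7} splits into {q0,q5,q6} and {q4,q7}.
Split {q1,q2,q3,q8,q9,q10} by δ(·,0) → {q1,q9,q10} and {q2,q3,q8}.
Refine {q1,q9,q10} on symbol 1: members go to different blocks, giving {q1,q9} and {q10}.
On input 0, block {q4,q7} splits into {q4} and {q7}.
On input 0, block {q2,q3,q8} splits into {q2,q8} and {q3}.
The partition is now stable with 7 blocks: {q0,q5,q6} | {q1,q9} | {q4} | {q2,q8} | {q10} | {q7} | {q3}.
q1 and q9 lie in the same block of the stable partition, so they are equivalent — no string distinguishes them.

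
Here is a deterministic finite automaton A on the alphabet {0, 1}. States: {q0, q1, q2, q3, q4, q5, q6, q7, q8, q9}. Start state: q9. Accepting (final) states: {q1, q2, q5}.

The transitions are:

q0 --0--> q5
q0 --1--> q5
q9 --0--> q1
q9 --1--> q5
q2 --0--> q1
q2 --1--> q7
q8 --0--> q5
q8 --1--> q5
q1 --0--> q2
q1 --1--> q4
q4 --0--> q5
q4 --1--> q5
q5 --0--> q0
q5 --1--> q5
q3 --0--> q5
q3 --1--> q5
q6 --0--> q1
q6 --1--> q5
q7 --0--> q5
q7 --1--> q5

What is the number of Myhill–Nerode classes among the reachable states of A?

4

First remove the unreachable states {q3,q6,q8}; 7 states remain.
Initial partition by acceptance: {q1,q2,q5} | {q0,q4,q7,q9}.
Refine {q1,q2,q5} on symbol 0: members go to different blocks, giving {q1,q2} and {q5}.
On input 0, block {q0,q4,q7,q9} splits into {q0,q4,q7} and {q9}.
The partition is now stable with 4 blocks: {q1,q2} | {q0,q4,q7} | {q5} | {q9}.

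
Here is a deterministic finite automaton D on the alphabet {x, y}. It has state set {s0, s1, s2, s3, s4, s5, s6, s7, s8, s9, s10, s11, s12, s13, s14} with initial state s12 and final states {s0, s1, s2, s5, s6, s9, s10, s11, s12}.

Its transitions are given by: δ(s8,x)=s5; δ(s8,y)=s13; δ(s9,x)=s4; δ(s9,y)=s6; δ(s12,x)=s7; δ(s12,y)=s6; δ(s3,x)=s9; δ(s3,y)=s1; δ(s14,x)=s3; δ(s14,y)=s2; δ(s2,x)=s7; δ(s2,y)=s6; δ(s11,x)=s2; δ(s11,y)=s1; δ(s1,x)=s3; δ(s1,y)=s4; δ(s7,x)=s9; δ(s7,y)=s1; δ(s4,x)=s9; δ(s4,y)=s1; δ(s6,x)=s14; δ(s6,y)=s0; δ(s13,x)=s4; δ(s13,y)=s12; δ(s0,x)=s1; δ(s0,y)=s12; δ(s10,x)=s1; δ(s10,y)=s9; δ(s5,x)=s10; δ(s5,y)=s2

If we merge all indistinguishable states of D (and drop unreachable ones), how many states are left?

6

States {s5,s8,s10,s11,s13} cannot be reached from the start state, so discard them.
P0 = {s0,s1,s2,s6,s9,s12} | {s3,s4,s7,s14}.
On input x, block {s0,s1,s2,s6,s9,s12} splits into {s1,s2,s6,s9,s12} and {s0}.
On input y, block {s1,s2,s6,s9,s12} splits into {s2,s9,s12} and {s1} and {s6}.
On input x, block {s3,s4,s7,s14} splits into {s3,s4,s7} and {s14}.
Stable partition: {s2,s9,s12} | {s3,s4,s7} | {s0} | {s1} | {s6} | {s14} — 6 equivalence classes.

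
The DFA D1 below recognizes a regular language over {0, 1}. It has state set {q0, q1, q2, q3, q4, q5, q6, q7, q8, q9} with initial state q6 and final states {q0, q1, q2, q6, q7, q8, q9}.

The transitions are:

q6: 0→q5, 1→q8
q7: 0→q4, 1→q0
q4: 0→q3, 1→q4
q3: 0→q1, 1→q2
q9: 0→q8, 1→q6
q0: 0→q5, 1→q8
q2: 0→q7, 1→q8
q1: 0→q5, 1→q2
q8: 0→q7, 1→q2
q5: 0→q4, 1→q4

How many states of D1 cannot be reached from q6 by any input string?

No path from q6 leads to q9; the other 9 states are all reachable.

1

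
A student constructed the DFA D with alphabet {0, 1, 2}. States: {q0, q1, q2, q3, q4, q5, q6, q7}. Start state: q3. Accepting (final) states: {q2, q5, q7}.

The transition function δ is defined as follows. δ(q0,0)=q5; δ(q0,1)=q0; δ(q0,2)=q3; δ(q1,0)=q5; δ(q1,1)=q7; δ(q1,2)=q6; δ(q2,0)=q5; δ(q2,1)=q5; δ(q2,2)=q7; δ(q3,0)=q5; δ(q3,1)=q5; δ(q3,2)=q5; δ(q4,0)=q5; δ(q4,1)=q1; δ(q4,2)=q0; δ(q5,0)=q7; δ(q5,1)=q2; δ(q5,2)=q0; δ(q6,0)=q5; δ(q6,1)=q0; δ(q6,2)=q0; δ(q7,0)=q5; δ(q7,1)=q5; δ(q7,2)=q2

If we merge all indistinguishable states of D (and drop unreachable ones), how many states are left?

States {q1,q4,q6} cannot be reached from the start state, so discard them.
Initial partition by acceptance: {q2,q5,q7} | {q0,q3}.
Split {q2,q5,q7} by δ(·,2) → {q2,q7} and {q5}.
On input 1, block {q0,q3} splits into {q0} and {q3}.
The partition is now stable with 4 blocks: {q2,q7} | {q0} | {q5} | {q3}.

4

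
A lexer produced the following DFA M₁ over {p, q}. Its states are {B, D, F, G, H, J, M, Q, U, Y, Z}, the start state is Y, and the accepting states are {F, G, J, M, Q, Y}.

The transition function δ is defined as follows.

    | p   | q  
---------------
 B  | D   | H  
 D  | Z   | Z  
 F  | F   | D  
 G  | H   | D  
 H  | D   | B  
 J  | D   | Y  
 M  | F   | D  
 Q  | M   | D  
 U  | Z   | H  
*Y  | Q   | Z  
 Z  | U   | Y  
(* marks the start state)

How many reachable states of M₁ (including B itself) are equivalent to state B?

2

States {G,J} cannot be reached from the start state, so discard them.
P0 = {F,M,Q,Y} | {B,D,H,U,Z}.
Refine {B,D,H,U,Z} on symbol q: members go to different blocks, giving {B,D,H,U} and {Z}.
Refine {F,M,Q,Y} on symbol q: members go to different blocks, giving {F,M,Q} and {Y}.
On input p, block {B,D,H,U} splits into {B,H} and {D,U}.
Split {D,U} by δ(·,q) → {U} and {D}.
Stable partition: {F,M,Q} | {B,H} | {Z} | {Y} | {U} | {D} — 6 equivalence classes.
The equivalence class containing B is {B,H}, of size 2.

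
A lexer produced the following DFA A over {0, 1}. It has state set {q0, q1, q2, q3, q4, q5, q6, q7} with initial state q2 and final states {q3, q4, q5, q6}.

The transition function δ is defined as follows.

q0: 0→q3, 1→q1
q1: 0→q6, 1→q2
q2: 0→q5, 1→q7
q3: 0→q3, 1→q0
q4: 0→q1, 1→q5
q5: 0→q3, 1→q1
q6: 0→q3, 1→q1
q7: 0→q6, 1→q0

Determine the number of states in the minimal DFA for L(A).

Reachable states from the start: {q0,q1,q2,q3,q5,q6,q7}. Unreachable: {q4} — drop them.
Initial partition by acceptance: {q3,q5,q6} | {q0,q1,q2,q7}.
No further refinement is possible. Final partition (2 blocks): {q3,q5,q6} | {q0,q1,q2,q7}.

2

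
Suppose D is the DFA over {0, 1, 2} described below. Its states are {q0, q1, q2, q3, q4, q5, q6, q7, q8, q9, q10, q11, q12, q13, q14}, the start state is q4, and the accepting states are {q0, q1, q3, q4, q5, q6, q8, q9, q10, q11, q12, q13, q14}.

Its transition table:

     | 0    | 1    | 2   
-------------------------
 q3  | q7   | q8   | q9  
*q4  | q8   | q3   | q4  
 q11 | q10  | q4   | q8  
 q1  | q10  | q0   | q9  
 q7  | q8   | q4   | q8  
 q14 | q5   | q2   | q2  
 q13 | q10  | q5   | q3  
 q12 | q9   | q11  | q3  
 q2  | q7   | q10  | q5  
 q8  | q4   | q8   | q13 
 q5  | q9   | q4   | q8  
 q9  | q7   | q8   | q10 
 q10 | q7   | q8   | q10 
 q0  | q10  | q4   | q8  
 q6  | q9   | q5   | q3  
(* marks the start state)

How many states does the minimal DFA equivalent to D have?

States {q0,q1,q2,q6,q11,q12,q14} cannot be reached from the start state, so discard them.
Start with accepting vs non-accepting: {q3,q4,q5,q8,q9,q10,q13} | {q7}.
Split {q3,q4,q5,q8,q9,q10,q13} by δ(·,0) → {q4,q5,q8,q13} and {q3,q9,q10}.
Split {q4,q5,q8,q13} by δ(·,0) → {q4,q8} and {q5,q13}.
Refine {q4,q8} on symbol 1: members go to different blocks, giving {q4} and {q8}.
Refine {q5,q13} on symbol 1: members go to different blocks, giving {q5} and {q13}.
The partition is now stable with 6 blocks: {q4} | {q7} | {q3,q9,q10} | {q5} | {q8} | {q13}.

6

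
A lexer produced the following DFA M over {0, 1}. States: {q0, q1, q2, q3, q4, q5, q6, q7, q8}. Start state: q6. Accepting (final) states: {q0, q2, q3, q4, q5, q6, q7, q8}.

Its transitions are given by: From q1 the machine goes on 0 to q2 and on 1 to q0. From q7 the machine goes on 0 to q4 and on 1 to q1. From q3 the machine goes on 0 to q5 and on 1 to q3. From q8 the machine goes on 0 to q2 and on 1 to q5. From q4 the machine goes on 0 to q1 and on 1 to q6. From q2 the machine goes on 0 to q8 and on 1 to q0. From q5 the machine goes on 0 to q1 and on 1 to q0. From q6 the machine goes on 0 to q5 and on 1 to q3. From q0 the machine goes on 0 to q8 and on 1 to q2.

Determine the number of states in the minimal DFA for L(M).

First remove the unreachable states {q4,q7}; 7 states remain.
P0 = {q0,q2,q3,q5,q6,q8} | {q1}.
Split {q0,q2,q3,q5,q6,q8} by δ(·,0) → {q0,q2,q3,q6,q8} and {q5}.
Refine {q0,q2,q3,q6,q8} on symbol 0: members go to different blocks, giving {q0,q2,q8} and {q3,q6}.
Split {q0,q2,q8} by δ(·,1) → {q0,q2} and {q8}.
Stable partition: {q0,q2} | {q1} | {q5} | {q3,q6} | {q8} — 5 equivalence classes.

5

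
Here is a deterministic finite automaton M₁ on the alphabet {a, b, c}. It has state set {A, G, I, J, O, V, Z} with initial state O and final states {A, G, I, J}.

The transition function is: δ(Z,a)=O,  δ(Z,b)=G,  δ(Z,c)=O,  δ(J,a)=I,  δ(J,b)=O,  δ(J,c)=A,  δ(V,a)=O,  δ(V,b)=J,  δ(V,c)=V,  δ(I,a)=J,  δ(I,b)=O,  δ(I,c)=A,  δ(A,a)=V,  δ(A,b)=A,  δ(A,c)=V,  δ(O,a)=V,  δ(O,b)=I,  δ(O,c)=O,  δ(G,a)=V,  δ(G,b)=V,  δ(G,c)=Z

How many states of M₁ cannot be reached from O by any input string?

No path from O leads to G, Z; the other 5 states are all reachable.

2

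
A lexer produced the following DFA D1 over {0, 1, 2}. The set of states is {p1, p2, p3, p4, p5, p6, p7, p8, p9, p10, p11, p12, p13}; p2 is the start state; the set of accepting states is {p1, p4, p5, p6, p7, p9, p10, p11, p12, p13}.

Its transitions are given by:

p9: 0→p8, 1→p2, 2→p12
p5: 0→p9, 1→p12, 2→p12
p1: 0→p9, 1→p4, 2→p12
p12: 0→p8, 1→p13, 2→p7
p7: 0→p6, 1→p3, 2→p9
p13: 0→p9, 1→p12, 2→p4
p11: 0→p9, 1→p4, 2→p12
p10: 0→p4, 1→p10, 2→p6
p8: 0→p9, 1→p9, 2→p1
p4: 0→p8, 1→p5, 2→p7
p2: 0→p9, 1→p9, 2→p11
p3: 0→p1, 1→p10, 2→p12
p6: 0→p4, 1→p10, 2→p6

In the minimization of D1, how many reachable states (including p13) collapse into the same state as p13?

4

All states are reachable from the start state.
Initial partition by acceptance: {p1,p4,p5,p6,p7,p9,p10,p11,p12,p13} | {p2,p3,p8}.
Refine {p1,p4,p5,p6,p7,p9,p10,p11,p12,p13} on symbol 0: members go to different blocks, giving {p1,p5,p6,p7,p10,p11,p13} and {p4,p9,p12}.
On input 0, block {p1,p5,p6,p7,p10,p11,p13} splits into {p1,p5,p6,p10,p11,p13} and {p7}.
On input 1, block {p1,p5,p6,p10,p11,p13} splits into {p1,p5,p11,p13} and {p6,p10}.
On input 0, block {p2,p3,p8} splits into {p2,p8} and {p3}.
Refine {p4,p9,p12} on symbol 1: members go to different blocks, giving {p4,p12} and {p9}.
No further refinement is possible. Final partition (7 blocks): {p1,p5,p11,p13} | {p2,p8} | {p4,p12} | {p7} | {p6,p10} | {p3} | {p9}.
State p13 belongs to the block {p1,p5,p11,p13}, which has 4 states.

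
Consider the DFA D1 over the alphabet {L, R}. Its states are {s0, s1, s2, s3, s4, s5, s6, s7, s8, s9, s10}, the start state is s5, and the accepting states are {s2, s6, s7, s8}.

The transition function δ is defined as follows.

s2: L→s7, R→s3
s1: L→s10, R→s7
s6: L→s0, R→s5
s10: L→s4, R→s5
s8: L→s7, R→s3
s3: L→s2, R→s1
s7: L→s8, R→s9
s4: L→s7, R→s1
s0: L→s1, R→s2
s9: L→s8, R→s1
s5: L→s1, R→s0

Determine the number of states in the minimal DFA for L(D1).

6

First remove the unreachable states {s6}; 10 states remain.
P0 = {s2,s7,s8} | {s0,s1,s3,s4,s5,s9,s10}.
Split {s0,s1,s3,s4,s5,s9,s10} by δ(·,L) → {s0,s1,s5,s10} and {s3,s4,s9}.
Split {s0,s1,s5,s10} by δ(·,L) → {s0,s1,s5} and {s10}.
Refine {s0,s1,s5} on symbol L: members go to different blocks, giving {s0,s5} and {s1}.
On input R, block {s0,s5} splits into {s0} and {s5}.
The partition is now stable with 6 blocks: {s2,s7,s8} | {s0} | {s3,s4,s9} | {s10} | {s1} | {s5}.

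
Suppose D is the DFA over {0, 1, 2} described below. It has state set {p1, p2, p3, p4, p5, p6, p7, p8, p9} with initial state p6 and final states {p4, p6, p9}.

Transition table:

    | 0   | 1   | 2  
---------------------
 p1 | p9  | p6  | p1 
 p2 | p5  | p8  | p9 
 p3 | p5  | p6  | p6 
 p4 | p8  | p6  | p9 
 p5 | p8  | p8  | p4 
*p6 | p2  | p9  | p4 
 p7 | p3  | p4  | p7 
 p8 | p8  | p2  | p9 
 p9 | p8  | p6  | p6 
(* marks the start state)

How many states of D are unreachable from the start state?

3

No path from p6 leads to p1, p3, p7; the other 6 states are all reachable.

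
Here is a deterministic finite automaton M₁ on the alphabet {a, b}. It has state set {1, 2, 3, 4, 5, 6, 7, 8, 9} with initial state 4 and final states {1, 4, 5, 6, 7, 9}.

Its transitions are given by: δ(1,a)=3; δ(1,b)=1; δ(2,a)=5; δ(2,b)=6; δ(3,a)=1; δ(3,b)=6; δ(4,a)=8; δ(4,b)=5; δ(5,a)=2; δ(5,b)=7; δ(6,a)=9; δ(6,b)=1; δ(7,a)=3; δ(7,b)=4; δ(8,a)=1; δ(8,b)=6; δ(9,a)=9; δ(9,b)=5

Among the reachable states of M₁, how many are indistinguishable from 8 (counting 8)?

3

Every state is reachable, so we keep all 9.
P0 = {1,4,5,6,7,9} | {2,3,8}.
Split {1,4,5,6,7,9} by δ(·,a) → {1,4,5,7} and {6,9}.
No further refinement is possible. Final partition (3 blocks): {1,4,5,7} | {2,3,8} | {6,9}.
State 8 belongs to the block {2,3,8}, which has 3 states.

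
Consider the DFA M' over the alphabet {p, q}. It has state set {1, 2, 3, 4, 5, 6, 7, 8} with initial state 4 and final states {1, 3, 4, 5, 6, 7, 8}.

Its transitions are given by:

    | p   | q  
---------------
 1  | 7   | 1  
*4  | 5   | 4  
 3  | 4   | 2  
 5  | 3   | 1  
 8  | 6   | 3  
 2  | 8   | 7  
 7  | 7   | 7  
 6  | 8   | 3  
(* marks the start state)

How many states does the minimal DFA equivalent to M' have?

All states are reachable from the start state.
P0 = {1,3,4,5,6,7,8} | {2}.
Refine {1,3,4,5,6,7,8} on symbol q: members go to different blocks, giving {1,4,5,6,7,8} and {3}.
Split {1,4,5,6,7,8} by δ(·,p) → {1,4,6,7,8} and {5}.
Split {1,4,6,7,8} by δ(·,p) → {1,6,7,8} and {4}.
On input q, block {1,6,7,8} splits into {1,7} and {6,8}.
No further refinement is possible. Final partition (6 blocks): {1,7} | {2} | {3} | {5} | {4} | {6,8}.

6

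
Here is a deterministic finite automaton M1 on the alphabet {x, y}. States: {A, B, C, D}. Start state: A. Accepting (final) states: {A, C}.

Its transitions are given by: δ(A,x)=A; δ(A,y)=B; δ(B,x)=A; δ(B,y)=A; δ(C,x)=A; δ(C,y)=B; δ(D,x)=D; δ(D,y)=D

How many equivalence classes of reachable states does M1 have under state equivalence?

Reachable states from the start: {A,B}. Unreachable: {C,D} — drop them.
Initial partition by acceptance: {A} | {B}.
The partition is now stable with 2 blocks: {A} | {B}.

2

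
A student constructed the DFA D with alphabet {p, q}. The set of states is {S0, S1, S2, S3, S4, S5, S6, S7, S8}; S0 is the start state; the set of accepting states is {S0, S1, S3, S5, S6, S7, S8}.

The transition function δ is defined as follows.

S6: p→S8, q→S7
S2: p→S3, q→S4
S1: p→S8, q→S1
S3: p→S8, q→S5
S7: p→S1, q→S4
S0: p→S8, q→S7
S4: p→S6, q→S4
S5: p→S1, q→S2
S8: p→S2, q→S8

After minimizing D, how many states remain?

5

Initial partition by acceptance: {S0,S1,S3,S5,S6,S7,S8} | {S2,S4}.
Refine {S0,S1,S3,S5,S6,S7,S8} on symbol p: members go to different blocks, giving {S0,S1,S3,S5,S6,S7} and {S8}.
Refine {S0,S1,S3,S5,S6,S7} on symbol p: members go to different blocks, giving {S0,S1,S3,S6} and {S5,S7}.
Split {S0,S1,S3,S6} by δ(·,q) → {S0,S3,S6} and {S1}.
Stable partition: {S0,S3,S6} | {S2,S4} | {S8} | {S5,S7} | {S1} — 5 equivalence classes.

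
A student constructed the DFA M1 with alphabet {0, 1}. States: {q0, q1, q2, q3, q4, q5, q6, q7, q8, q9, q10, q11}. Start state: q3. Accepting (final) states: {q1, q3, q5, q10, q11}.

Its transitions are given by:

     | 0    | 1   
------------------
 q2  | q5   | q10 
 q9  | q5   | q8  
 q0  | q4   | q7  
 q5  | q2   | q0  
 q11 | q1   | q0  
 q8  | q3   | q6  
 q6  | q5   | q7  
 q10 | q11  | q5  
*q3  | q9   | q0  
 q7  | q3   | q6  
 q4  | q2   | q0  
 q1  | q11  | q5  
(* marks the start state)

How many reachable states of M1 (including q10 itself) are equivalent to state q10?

2

Start with accepting vs non-accepting: {q1,q3,q5,q10,q11} | {q0,q2,q4,q6,q7,q8,q9}.
Split {q1,q3,q5,q10,q11} by δ(·,0) → {q1,q10,q11} and {q3,q5}.
Split {q1,q10,q11} by δ(·,1) → {q1,q10} and {q11}.
On input 0, block {q0,q2,q4,q6,q7,q8,q9} splits into {q2,q6,q7,q8,q9} and {q0,q4}.
Refine {q2,q6,q7,q8,q9} on symbol 1: members go to different blocks, giving {q6,q7,q8,q9} and {q2}.
Refine {q3,q5} on symbol 0: members go to different blocks, giving {q3} and {q5}.
Refine {q6,q7,q8,q9} on symbol 0: members go to different blocks, giving {q6,q9} and {q7,q8}.
On input 0, block {q0,q4} splits into {q0} and {q4}.
Stable partition: {q1,q10} | {q6,q9} | {q3} | {q11} | {q0} | {q2} | {q5} | {q7,q8} | {q4} — 9 equivalence classes.
The equivalence class containing q10 is {q1,q10}, of size 2.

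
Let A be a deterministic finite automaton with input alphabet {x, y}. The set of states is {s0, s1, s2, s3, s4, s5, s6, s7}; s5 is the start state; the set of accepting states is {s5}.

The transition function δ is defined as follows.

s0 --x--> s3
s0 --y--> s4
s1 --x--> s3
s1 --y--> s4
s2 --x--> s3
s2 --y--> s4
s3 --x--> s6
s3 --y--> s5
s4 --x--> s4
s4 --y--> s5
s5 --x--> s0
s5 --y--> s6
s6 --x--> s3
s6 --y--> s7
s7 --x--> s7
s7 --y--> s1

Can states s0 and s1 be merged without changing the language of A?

First remove the unreachable states {s2}; 7 states remain.
Initial partition by acceptance: {s5} | {s0,s1,s3,s4,s6,s7}.
On input y, block {s0,s1,s3,s4,s6,s7} splits into {s0,s1,s6,s7} and {s3,s4}.
On input x, block {s0,s1,s6,s7} splits into {s0,s1,s6} and {s7}.
On input y, block {s0,s1,s6} splits into {s0,s1} and {s6}.
Refine {s3,s4} on symbol x: members go to different blocks, giving {s3} and {s4}.
The partition is now stable with 6 blocks: {s5} | {s0,s1} | {s3} | {s7} | {s6} | {s4}.
s0 and s1 lie in the same block of the stable partition, so they are equivalent — no string distinguishes them.

Yes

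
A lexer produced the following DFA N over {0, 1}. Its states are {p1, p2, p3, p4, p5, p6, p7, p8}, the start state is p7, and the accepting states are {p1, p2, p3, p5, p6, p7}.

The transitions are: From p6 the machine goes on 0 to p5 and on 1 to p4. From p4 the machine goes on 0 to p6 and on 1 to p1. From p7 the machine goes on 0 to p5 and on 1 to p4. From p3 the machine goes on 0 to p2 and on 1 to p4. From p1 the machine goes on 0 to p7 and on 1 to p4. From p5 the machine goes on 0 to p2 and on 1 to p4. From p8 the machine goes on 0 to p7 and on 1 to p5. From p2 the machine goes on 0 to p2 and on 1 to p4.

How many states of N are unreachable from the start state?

2

No path from p7 leads to p3, p8; the other 6 states are all reachable.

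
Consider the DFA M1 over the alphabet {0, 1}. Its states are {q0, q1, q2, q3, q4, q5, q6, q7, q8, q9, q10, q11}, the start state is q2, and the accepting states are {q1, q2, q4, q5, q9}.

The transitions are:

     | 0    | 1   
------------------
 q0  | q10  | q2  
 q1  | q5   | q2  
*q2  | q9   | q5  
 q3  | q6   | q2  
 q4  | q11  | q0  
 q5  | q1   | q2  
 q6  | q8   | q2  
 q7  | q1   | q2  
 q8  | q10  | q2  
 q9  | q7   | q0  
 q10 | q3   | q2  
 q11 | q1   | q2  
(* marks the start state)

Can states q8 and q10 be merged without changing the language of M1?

Yes

First remove the unreachable states {q4,q11}; 10 states remain.
Start with accepting vs non-accepting: {q1,q2,q5,q9} | {q0,q3,q6,q7,q8,q10}.
Refine {q1,q2,q5,q9} on symbol 0: members go to different blocks, giving {q1,q2,q5} and {q9}.
Refine {q1,q2,q5} on symbol 0: members go to different blocks, giving {q1,q5} and {q2}.
Refine {q0,q3,q6,q7,q8,q10} on symbol 0: members go to different blocks, giving {q0,q3,q6,q8,q10} and {q7}.
No further refinement is possible. Final partition (5 blocks): {q1,q5} | {q0,q3,q6,q8,q10} | {q9} | {q2} | {q7}.
q8 and q10 lie in the same block of the stable partition, so they are equivalent — no string distinguishes them.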